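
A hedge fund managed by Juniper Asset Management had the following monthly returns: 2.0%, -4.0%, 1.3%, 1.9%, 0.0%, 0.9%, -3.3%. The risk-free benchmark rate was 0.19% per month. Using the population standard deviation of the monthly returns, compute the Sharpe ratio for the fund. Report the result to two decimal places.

r̄ = (2 − 4 + 1.3 + 1.9 + 0 + 0.9 − 3.3) / 7 = -1.20 / 7 = -0.1714%
Σ(r − r̄)² = 36.7943; population σ = √(36.7943/7) = 2.2927%
Sharpe = (r̄ − rf) / σ = (-0.1714 − 0.19) / 2.2927 = -0.3614 / 2.2927 = -0.1576

-0.16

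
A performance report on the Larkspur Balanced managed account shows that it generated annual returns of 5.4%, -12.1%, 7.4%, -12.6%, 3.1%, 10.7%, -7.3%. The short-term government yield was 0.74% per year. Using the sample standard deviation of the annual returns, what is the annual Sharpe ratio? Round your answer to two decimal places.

-0.16

Mean return r̄ = -5.40 / 7 = -0.7714%
Σ(r − r̄)² = (5.4 − (-0.7714))² + (-12.1 − (-0.7714))² + (7.4 − (-0.7714))² + … = 562.3143
sample σ = √(562.3143 / 6) = √93.7191 = 9.6809%
Sharpe = (r̄ − rf) / σ = (-0.7714 − 0.74) / 9.6809 = -1.5114 / 9.6809 = -0.1561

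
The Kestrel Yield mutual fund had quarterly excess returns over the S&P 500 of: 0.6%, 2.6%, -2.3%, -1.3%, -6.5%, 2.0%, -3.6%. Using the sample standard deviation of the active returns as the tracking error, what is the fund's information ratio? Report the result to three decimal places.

-0.375

r̄ = (0.6 + 2.6 − 2.3 − 1.3 − 6.5 + 2 − 3.6) / 7 = -1.2143%
Σ(r − r̄)² = 62.9886; sample σ = √(62.9886/6) = 3.2401%
IR = r̄ / tracking error = -1.2143 / 3.2401 = -0.3748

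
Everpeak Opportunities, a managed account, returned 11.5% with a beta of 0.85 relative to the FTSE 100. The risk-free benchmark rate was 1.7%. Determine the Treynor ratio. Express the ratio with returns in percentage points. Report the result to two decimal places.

Treynor = (Rp − Rf) / β = (11.5% − 1.7%) / 0.85 = 9.80 / 0.85 = 11.5294

11.53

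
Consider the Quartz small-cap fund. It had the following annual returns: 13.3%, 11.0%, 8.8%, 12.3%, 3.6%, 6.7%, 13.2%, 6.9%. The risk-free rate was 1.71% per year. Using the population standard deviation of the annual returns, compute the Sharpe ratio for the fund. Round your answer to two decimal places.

2.34

Mean return r̄ = 75.80 / 8 = 9.4750%
Σ(r − r̄)² = (13.3 − 9.4750)² + (11 − 9.4750)² + … = 88.1150
σ = √[88.1150 / 8] = 3.3188%
Sharpe = (r̄ − rf) / σ = (9.4750 − 1.71) / 3.3188 = 7.7650 / 3.3188 = 2.3397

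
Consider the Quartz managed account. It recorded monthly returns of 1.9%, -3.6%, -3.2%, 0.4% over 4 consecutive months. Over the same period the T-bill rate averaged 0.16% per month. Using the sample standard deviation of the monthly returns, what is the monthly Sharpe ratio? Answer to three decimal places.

Mean return r̄ = -4.50 / 4 = -1.1250%
Sample σ = √[Σ(r − r̄)² / 3] = √[21.9075 / 3] = √7.3025 = 2.7023%
Sharpe = (r̄ − rf) / σ = (-1.1250 − 0.16) / 2.7023 = -1.2850 / 2.7023 = -0.4755

-0.476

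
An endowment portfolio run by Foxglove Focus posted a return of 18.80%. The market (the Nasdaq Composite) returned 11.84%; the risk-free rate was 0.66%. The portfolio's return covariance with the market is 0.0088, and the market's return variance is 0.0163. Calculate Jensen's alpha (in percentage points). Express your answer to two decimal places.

12.10

β = Cov / Var = 0.0088 / 0.0163 = 0.5399
E[R] = Rf + β(Rm − Rf) = 0.66% + 0.5399 × (11.84% − 0.66%) = 6.6961%
α = Rp − E[R] = 18.80% − 6.6961% = 12.1039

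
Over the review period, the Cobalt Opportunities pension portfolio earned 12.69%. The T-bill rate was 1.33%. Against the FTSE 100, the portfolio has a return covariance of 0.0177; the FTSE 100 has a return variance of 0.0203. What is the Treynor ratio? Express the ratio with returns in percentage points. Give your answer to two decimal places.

β = Cov / Var = 0.0177 / 0.0203 = 0.8719
Treynor = (Rp − Rf) / β = (12.69% − 1.33%) / 0.8719 = 11.36 / 0.8719 = 13.0290

13.03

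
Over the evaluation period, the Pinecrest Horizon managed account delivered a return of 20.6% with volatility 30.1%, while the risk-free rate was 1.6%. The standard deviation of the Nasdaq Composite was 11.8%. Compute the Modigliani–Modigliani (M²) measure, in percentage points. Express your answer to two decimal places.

9.05

Sharpe = (Rp − Rf) / σp = (20.6% − 1.6%) / 30.1% = 0.6312
M² = Rf + Sharpe × σm = 1.6% + 0.6312 × 11.8% = 9.0482%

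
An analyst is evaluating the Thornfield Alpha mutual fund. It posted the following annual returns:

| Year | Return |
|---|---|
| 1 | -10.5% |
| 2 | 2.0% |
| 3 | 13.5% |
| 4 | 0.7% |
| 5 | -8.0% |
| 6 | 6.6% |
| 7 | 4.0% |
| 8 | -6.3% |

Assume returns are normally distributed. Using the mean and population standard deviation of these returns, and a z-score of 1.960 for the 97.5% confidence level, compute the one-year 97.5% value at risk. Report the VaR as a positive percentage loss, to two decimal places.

14.61

r̄ = (-10.5 + 2 + 13.5 + 0.7 − 8 + 6.6 + 4 − 6.3) / 8 = 2.00 / 8 = 0.2500%
Σ(r − r̄)² = (-10.5 − 0.2500)² + (2 − 0.2500)² + (13.5 − 0.2500)² + … = 459.7400
σ = √[459.7400 / 8] = 7.5807%
VaR = −(r̄ − z·σ) = −(0.2500 − 1.960 × 7.5807) = −(-14.6082) = 14.6082%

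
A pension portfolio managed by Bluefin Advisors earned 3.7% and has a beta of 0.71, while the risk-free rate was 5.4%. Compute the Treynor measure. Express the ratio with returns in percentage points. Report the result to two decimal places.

Treynor = (Rp − Rf) / β = (3.7% − 5.4%) / 0.71 = -1.70 / 0.71 = -2.3944

-2.39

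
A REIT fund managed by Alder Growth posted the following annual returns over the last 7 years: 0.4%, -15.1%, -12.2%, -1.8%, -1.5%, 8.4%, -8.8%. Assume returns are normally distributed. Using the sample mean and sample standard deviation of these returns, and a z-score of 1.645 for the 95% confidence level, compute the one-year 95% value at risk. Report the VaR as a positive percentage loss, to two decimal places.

17.75

Mean return r̄ = -30.60 / 7 = -4.3714%
Σ(r − r̄)² = (0.4 − (-4.3714))² + (-15.1 − (-4.3714))² + (-12.2 − (-4.3714))² + … = 396.7343
sample σ = √(396.7343 / 6) = √66.1224 = 8.1316%
VaR = −(r̄ − z·σ) = −(-4.3714 − 1.645 × 8.1316) = −(-17.7479) = 17.7479%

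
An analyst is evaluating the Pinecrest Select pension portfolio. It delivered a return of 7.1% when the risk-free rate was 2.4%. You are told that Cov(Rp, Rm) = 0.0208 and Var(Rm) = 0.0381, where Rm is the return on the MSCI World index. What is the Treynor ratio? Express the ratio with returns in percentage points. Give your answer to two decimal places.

β = Cov / Var = 0.0208 / 0.0381 = 0.5459
Treynor = (Rp − Rf) / β = (7.1% − 2.4%) / 0.5459 = 4.70 / 0.5459 = 8.6096

8.61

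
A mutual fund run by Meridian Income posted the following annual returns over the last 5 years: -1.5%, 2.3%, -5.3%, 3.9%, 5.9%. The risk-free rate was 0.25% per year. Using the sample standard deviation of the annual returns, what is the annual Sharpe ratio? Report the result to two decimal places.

r̄ = (-1.5 + 2.3 − 5.3 + 3.9 + 5.9) / 5 = 1.0600%
Σ(r − r̄)² = (-1.5 − 1.0600)² + (2.3 − 1.0600)² + (-5.3 − 1.0600)² + … = 80.0320
σ = √[80.0320 / 4] = 4.4730%
Sharpe = (r̄ − rf) / σ = (1.0600 − 0.25) / 4.4730 = 0.8100 / 4.4730 = 0.1811

0.18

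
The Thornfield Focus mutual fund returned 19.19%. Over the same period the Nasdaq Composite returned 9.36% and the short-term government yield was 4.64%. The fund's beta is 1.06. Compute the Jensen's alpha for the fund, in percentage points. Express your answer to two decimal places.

CAPM expected return = Rf + β(Rm − Rf) = 4.64% + 1.06 × (9.36% − 4.64%) = 4.64 + 1.06 × 4.72 = 9.6432%
Jensen's α = Rp − E[R] = 19.19% − 9.6432% = 9.5468

9.55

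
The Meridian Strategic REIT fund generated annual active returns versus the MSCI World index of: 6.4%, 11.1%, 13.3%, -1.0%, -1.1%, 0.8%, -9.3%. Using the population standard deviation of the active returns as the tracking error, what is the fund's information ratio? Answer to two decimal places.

0.40

r̄ = (6.4 + 11.1 + 13.3 − 1 − 1.1 + 0.8 − 9.3) / 7 = 2.8857%
Population std dev = √[372.1086 / 7] = 7.2910%
IR = r̄ / tracking error = 2.8857 / 7.2910 = 0.3958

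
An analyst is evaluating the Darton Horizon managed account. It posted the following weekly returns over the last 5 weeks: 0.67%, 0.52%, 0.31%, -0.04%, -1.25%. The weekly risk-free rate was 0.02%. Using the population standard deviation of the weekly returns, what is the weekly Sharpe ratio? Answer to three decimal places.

Mean return μ = 0.210 / 5 = 0.0420%
Population σ = √[Σ(r − μ)² / 5] = √[2.3707 / 5] = √0.4741 = 0.6885%
Sharpe = (μ − rf) / σ = (0.0420 − 0.02) / 0.6885 = 0.0220 / 0.6885 = 0.0320

0.032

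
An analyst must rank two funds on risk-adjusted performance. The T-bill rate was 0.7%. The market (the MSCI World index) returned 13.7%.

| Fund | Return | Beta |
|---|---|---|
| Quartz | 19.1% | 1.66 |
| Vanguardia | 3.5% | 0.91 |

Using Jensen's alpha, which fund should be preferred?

Quartz

Quartz: α = 19.1% − [0.7% + 1.66 × (13.7% − 0.7%)] = -3.180
Vanguardia: α = 3.5% − [0.7% + 0.91 × (13.7% − 0.7%)] = -9.030
Highest: Quartz (-3.180).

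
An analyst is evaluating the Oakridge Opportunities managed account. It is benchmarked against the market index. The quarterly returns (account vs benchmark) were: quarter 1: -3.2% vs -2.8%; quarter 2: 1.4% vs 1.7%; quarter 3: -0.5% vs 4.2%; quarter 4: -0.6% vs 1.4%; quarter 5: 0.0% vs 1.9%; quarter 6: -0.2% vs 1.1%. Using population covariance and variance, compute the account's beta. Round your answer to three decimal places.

0.468

r̄p = -0.5167%,  r̄m = 1.2500%
Cov = Σ(rp − r̄p)(rm − r̄m) / 6 = 2.0092
Var(rm) = Σ(rm − r̄m)² / 6 = 4.2958
β = Cov / Var = 2.0092 / 4.2958 = 0.4677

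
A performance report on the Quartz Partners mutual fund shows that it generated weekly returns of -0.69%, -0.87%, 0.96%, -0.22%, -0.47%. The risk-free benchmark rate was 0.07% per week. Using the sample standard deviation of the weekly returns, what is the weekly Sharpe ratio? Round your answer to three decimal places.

r̄ = (-0.69 − 0.87 + 0.96 − 0.22 − 0.47) / 5 = -0.2580%
Sample σ = √[Σ(r − r̄)² / 4] = √[2.0911 / 4] = √0.5228 = 0.7230%
Sharpe = (r̄ − rf) / σ = (-0.2580 − 0.07) / 0.7230 = -0.3280 / 0.7230 = -0.4537

-0.454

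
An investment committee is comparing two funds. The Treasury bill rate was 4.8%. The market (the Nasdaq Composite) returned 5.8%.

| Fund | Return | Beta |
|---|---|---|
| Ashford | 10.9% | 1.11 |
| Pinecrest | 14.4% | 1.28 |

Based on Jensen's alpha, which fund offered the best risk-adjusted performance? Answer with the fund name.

Pinecrest

Ashford: α = 10.9% − [4.8% + 1.11 × (5.8% − 4.8%)] = 4.990
Pinecrest: α = 14.4% − [4.8% + 1.28 × (5.8% − 4.8%)] = 8.320
Highest: Pinecrest (8.320).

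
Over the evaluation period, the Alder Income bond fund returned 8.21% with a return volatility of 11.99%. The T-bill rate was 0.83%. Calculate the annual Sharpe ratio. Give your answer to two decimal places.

0.62

Sharpe = (Rp − Rf) / σp = (8.21% − 0.83%) / 11.99% = 7.38% / 11.99% = 0.6155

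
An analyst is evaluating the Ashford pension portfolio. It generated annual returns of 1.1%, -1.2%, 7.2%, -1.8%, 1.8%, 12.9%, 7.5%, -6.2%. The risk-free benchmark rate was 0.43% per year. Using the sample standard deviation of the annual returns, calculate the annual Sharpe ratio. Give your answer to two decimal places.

μ = (1.1 − 1.2 + 7.2 − 1.8 + 1.8 + 12.9 + 7.5 − 6.2) / 8 = 2.6625%
Σ(r − μ)² = (1.1 − 2.6625)² + (-1.2 − 2.6625)² + … = 265.3588
sample σ = √(265.3588 / 7) = √37.9084 = 6.1570%
Sharpe = (μ − rf) / σ = (2.6625 − 0.43) / 6.1570 = 2.2325 / 6.1570 = 0.3626

0.36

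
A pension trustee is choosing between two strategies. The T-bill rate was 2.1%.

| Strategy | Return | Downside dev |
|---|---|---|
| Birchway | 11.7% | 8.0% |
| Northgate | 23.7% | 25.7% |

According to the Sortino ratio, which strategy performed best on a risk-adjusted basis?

Birchway: Sortino ratio = (11.7% − 2.1%) / 8.0% = 1.200
Northgate: Sortino ratio = (23.7% − 2.1%) / 25.7% = 0.840
Highest: Birchway (1.200).

Birchway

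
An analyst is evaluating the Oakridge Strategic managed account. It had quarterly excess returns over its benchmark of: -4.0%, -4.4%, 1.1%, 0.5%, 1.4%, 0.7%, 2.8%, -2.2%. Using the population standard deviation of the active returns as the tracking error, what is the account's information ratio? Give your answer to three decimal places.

Mean return μ = -4.10 / 8 = -0.5125%
Population std dev = √[49.8488 / 8] = 2.4962%
IR = μ / tracking error = -0.5125 / 2.4962 = -0.2053

-0.205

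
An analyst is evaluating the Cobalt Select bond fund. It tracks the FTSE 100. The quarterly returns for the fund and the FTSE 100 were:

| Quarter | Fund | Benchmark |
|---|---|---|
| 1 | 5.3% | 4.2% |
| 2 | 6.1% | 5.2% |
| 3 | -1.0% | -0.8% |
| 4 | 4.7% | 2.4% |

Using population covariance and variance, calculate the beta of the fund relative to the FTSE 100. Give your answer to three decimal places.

1.178

r̄p = 3.7750%,  r̄m = 2.7500%
Cov = Σ(rp − r̄p)(rm − r̄m) / 4 = 6.1338
Var(rm) = Σ(rm − r̄m)² / 4 = 5.2075
β = Cov / Var = 6.1338 / 5.2075 = 1.1779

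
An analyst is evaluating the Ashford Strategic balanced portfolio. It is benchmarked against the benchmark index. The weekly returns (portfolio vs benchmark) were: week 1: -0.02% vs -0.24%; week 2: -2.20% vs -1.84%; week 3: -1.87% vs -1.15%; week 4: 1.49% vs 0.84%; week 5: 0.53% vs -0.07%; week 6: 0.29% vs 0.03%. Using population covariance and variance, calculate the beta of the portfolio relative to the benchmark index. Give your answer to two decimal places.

r̄p = -0.2967%,  r̄m = -0.4050%
Cov = Σ(rp − r̄p)(rm − r̄m) / 6 = 1.1176
Var(rm) = Σ(rm − r̄m)² / 6 = 0.7488
β = Cov / Var = 1.1176 / 0.7488 = 1.4925

1.49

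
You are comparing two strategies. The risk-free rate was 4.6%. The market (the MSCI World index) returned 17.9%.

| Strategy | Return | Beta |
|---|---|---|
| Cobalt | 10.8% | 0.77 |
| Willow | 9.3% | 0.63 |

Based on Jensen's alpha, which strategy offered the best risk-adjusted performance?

Cobalt: α = 10.8% − [4.6% + 0.77 × (17.9% − 4.6%)] = -4.041
Willow: α = 9.3% − [4.6% + 0.63 × (17.9% − 4.6%)] = -3.679
Highest: Willow (-3.679).

Willow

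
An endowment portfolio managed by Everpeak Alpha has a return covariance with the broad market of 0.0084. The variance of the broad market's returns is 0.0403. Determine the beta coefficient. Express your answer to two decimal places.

β = Cov(Rp, Rm) / Var(Rm) = 0.0084 / 0.0403 = 0.2084

0.21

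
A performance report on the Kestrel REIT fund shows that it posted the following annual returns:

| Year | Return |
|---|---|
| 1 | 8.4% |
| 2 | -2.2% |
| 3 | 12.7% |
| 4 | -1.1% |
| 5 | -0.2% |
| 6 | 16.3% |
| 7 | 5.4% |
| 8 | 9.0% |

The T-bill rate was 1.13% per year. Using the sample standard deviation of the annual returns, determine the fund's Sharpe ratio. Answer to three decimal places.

r̄ = (8.4 − 2.2 + 12.7 − 1.1 − 0.2 + 16.3 + 5.4 + 9) / 8 = 48.30 / 8 = 6.0375%
Σ(r − r̄)² = (8.4 − 6.0375)² + (-2.2 − 6.0375)² + … = 322.1788
sample σ = √(322.1788 / 7) = √46.0255 = 6.7842%
Sharpe = (r̄ − rf) / σ = (6.0375 − 1.13) / 6.7842 = 4.9075 / 6.7842 = 0.7234

0.723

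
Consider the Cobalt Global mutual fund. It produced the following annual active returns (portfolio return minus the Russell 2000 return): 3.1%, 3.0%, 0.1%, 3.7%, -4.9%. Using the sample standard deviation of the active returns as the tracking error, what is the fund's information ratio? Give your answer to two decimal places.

Mean return r̄ = 5.00 / 5 = 1.0000%
Σ(r − r̄)² = (3.1 − 1.0000)² + (3 − 1.0000)² + (0.1 − 1.0000)² + … = 51.3200
sample σ = √(51.3200 / 4) = √12.8300 = 3.5819%
IR = r̄ / tracking error = 1.0000 / 3.5819 = 0.2792

0.28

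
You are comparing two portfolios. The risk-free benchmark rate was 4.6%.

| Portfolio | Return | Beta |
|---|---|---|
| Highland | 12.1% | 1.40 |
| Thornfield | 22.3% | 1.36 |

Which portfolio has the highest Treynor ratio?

Highland: Treynor = (12.1% − 4.6%) / 1.40 = 5.357
Thornfield: Treynor = (22.3% − 4.6%) / 1.36 = 13.015
Highest: Thornfield (13.015).

Thornfield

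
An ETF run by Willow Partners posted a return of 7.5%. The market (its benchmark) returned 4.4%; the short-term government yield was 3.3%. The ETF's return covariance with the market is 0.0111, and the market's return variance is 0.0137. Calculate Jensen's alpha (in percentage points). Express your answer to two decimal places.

3.31

β = Cov / Var = 0.0111 / 0.0137 = 0.8102
E[R] = Rf + β(Rm − Rf) = 3.3% + 0.8102 × (4.4% − 3.3%) = 4.1912%
α = Rp − E[R] = 7.5% − 4.1912% = 3.3088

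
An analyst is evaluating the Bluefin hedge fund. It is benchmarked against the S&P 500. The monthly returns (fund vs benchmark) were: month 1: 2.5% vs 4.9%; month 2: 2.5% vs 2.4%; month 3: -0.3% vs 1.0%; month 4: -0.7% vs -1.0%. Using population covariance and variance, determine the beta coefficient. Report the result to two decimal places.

r̄p = 1.0000%,  r̄m = 1.8250%
Cov = Σ(rp − r̄p)(rm − r̄m) / 4 = 2.8375
Var(rm) = Σ(rm − r̄m)² / 4 = 4.6119
β = Cov / Var = 2.8375 / 4.6119 = 0.6153

0.62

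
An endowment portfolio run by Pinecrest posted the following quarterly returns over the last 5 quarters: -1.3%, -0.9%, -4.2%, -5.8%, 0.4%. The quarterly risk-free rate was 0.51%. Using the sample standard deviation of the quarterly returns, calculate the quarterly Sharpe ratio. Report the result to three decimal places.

-1.124

μ = (-1.3 − 0.9 − 4.2 − 5.8 + 0.4) / 5 = -11.80 / 5 = -2.3600%
Σ(r − μ)² = (-1.3 − (-2.3600))² + (-0.9 − (-2.3600))² + (-4.2 − (-2.3600))² + … = 26.0920
σ = √[26.0920 / 4] = 2.5540%
Sharpe = (μ − rf) / σ = (-2.3600 − 0.51) / 2.5540 = -2.8700 / 2.5540 = -1.1237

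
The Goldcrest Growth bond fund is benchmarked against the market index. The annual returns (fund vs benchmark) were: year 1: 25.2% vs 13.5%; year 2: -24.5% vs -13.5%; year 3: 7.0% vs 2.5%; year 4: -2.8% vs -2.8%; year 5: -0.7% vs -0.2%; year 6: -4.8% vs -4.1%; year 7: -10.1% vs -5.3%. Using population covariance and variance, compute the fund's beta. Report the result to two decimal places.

r̄p = -1.5286%,  r̄m = -1.4143%
Cov = Σ(rp − r̄p)(rm − r̄m) / 7 = 107.7867
Var(rm) = Σ(rm − r̄m)² / 7 = 58.5041
β = Cov / Var = 107.7867 / 58.5041 = 1.8424

1.84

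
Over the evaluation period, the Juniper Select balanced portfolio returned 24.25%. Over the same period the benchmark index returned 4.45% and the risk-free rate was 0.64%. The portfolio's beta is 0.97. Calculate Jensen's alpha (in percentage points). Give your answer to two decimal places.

19.91

CAPM expected return = Rf + β(Rm − Rf) = 0.64% + 0.97 × (4.45% − 0.64%) = 0.64 + 0.97 × 3.81 = 4.3357%
Jensen's α = Rp − E[R] = 24.25% − 4.3357% = 19.9143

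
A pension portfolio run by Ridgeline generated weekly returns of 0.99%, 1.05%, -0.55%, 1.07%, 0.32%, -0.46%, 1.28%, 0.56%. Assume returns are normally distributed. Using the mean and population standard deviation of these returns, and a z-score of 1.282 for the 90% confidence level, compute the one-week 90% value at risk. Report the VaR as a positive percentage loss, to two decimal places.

0.32

μ = (0.99 + 1.05 − 0.55 + 1.07 + 0.32 − 0.46 + 1.28 + 0.56) / 8 = 4.260 / 8 = 0.5325%
Σ(r − μ)² = (0.99 − 0.5325)² + (1.05 − 0.5325)² + … = 3.5276
population σ = √(3.5276 / 8) = √0.4410 = 0.6641%
VaR = −(μ − z·σ) = −(0.5325 − 1.282 × 0.6641) = −(-0.3189) = 0.3189%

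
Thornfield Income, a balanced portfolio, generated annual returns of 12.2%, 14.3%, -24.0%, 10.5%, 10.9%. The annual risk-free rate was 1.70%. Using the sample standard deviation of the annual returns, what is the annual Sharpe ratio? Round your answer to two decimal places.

Mean return μ = 23.90 / 5 = 4.7800%
Σ(r − μ)² = 1044.1480; sample σ = √(1044.1480/4) = 16.1566%
Sharpe = (μ − rf) / σ = (4.7800 − 1.7) / 16.1566 = 3.0800 / 16.1566 = 0.1906

0.19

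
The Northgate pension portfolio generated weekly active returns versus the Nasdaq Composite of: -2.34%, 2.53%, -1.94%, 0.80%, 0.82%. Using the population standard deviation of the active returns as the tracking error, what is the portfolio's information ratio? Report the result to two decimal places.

Mean return μ = -0.130 / 5 = -0.0260%
Σ(r − μ)² = 16.9491; population σ = √(16.9491/5) = 1.8411%
IR = μ / tracking error = -0.0260 / 1.8411 = -0.0141

-0.01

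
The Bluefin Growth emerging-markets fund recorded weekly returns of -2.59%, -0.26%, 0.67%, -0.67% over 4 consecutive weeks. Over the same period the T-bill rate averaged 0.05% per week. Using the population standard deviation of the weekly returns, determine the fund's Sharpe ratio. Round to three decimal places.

-0.642

μ = (-2.59 − 0.26 + 0.67 − 0.67) / 4 = -0.7125%
Σ(r − μ)² = 5.6429; population σ = √(5.6429/4) = 1.1877%
Sharpe = (μ − rf) / σ = (-0.7125 − 0.05) / 1.1877 = -0.7625 / 1.1877 = -0.6420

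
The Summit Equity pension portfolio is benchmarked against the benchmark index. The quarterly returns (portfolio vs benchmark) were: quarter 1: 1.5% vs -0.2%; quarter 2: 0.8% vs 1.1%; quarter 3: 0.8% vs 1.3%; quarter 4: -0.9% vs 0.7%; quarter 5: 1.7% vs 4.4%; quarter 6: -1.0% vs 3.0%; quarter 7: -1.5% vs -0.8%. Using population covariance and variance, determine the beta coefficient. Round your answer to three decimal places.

0.244

r̄p = 0.2000%,  r̄m = 1.3571%
Cov = Σ(rp − r̄p)(rm − r̄m) / 7 = 0.6814
Var(rm) = Σ(rm − r̄m)² / 7 = 2.7910
β = Cov / Var = 0.6814 / 2.7910 = 0.2441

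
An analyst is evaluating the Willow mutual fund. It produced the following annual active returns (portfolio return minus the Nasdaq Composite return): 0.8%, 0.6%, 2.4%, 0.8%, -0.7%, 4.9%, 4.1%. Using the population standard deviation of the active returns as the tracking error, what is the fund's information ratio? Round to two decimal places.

0.98

r̄ = (0.8 + 0.6 + 2.4 + 0.8 − 0.7 + 4.9 + 4.1) / 7 = 1.8429%
Population std dev = √[24.9371 / 7] = 1.8874%
IR = r̄ / tracking error = 1.8429 / 1.8874 = 0.9764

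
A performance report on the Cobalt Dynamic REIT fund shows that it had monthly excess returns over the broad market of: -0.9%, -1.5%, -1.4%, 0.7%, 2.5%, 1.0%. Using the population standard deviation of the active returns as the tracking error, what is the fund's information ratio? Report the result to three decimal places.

r̄ = (-0.9 − 1.5 − 1.4 + 0.7 + 2.5 + 1) / 6 = 0.40 / 6 = 0.0667%
Σ(r − r̄)² = (-0.9 − 0.0667)² + (-1.5 − 0.0667)² + (-1.4 − 0.0667)² + … = 12.7333
σ = √[12.7333 / 6] = 1.4568%
IR = r̄ / tracking error = 0.0667 / 1.4568 = 0.0458

0.046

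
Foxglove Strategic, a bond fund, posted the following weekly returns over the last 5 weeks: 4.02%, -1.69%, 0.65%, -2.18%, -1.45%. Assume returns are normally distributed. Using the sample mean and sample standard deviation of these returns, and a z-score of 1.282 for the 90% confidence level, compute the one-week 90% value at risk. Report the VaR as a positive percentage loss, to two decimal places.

3.41

r̄ = (4.02 − 1.69 + 0.65 − 2.18 − 1.45) / 5 = -0.650 / 5 = -0.1300%
Sample std dev = √[26.2094 / 4] = 2.5598%
VaR = −(r̄ − z·σ) = −(-0.1300 − 1.282 × 2.5598) = −(-3.4117) = 3.4117%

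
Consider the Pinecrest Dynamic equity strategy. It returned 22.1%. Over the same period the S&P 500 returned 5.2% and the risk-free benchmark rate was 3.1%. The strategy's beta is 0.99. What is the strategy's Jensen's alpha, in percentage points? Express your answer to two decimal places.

16.92

CAPM expected return = Rf + β(Rm − Rf) = 3.1% + 0.99 × (5.2% − 3.1%) = 3.1 + 0.99 × 2.10 = 5.1790%
Jensen's α = Rp − E[R] = 22.1% − 5.1790% = 16.9210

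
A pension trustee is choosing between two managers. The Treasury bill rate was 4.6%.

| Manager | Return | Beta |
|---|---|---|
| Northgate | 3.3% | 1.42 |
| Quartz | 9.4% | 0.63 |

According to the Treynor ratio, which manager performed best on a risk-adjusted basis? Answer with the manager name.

Northgate: Treynor = (3.3% − 4.6%) / 1.42 = -0.915
Quartz: Treynor = (9.4% − 4.6%) / 0.63 = 7.619
Highest: Quartz (7.619).

Quartz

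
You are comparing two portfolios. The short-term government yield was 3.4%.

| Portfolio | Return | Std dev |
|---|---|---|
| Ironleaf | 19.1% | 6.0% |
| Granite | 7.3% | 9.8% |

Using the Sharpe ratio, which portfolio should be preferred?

Ironleaf: Sharpe ratio = (19.1% − 3.4%) / 6.0% = 2.617
Granite: Sharpe ratio = (7.3% − 3.4%) / 9.8% = 0.398
Highest: Ironleaf (2.617).

Ironleaf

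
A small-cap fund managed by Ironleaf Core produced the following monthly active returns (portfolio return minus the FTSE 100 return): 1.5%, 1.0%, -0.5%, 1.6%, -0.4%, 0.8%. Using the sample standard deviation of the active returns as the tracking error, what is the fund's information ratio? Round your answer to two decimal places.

r̄ = (1.5 + 1 − 0.5 + 1.6 − 0.4 + 0.8) / 6 = 0.6667%
Sample std dev = √[4.1933 / 5] = 0.9158%
IR = r̄ / tracking error = 0.6667 / 0.9158 = 0.7280

0.73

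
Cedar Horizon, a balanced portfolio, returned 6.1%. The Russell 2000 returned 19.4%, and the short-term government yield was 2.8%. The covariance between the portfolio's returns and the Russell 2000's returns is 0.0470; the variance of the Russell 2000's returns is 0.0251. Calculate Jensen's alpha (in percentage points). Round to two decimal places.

-27.78

β = Cov / Var = 0.0470 / 0.0251 = 1.8725
E[R] = Rf + β(Rm − Rf) = 2.8% + 1.8725 × (19.4% − 2.8%) = 33.8835%
α = Rp − E[R] = 6.1% − 33.8835% = -27.7835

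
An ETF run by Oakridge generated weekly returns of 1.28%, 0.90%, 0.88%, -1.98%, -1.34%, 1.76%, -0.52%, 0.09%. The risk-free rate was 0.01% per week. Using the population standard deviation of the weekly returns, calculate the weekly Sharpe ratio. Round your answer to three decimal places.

0.100

Mean return μ = 1.070 / 8 = 0.1338%
Population std dev = √[12.1718 / 8] = 1.2335%
Sharpe = (μ − rf) / σ = (0.1338 − 0.01) / 1.2335 = 0.1238 / 1.2335 = 0.1004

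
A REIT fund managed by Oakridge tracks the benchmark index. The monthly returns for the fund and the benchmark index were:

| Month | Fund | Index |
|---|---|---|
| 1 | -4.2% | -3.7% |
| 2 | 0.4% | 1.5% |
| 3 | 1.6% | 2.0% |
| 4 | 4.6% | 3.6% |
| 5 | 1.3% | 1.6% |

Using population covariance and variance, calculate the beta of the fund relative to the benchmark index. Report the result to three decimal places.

r̄p = 0.7400%,  r̄m = 1.0000%
Cov = Σ(rp − r̄p)(rm − r̄m) / 5 = 6.8560
Var(rm) = Σ(rm − r̄m)² / 5 = 6.0920
β = Cov / Var = 6.8560 / 6.0920 = 1.1254

1.125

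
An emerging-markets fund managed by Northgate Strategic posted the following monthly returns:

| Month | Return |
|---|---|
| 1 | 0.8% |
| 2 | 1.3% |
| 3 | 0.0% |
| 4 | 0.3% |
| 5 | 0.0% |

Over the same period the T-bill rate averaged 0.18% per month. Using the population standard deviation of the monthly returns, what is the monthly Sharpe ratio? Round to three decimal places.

0.596

r̄ = (0.8 + 1.3 + 0 + 0.3 + 0) / 5 = 0.4800%
Population std dev = √[1.2680 / 5] = 0.5036%
Sharpe = (r̄ − rf) / σ = (0.4800 − 0.18) / 0.5036 = 0.3000 / 0.5036 = 0.5957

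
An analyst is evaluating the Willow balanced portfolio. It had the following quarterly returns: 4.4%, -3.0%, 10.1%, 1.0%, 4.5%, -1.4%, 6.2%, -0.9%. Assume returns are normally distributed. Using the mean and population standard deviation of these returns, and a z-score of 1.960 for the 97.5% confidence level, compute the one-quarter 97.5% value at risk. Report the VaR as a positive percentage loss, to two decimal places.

r̄ = (4.4 − 3 + 10.1 + 1 + 4.5 − 1.4 + 6.2 − 0.9) / 8 = 2.6125%
Population σ = √[Σ(r − r̄)² / 8] = √[138.2288 / 8] = √17.2786 = 4.1568%
VaR = −(r̄ − z·σ) = −(2.6125 − 1.960 × 4.1568) = −(-5.5348) = 5.5348%

5.53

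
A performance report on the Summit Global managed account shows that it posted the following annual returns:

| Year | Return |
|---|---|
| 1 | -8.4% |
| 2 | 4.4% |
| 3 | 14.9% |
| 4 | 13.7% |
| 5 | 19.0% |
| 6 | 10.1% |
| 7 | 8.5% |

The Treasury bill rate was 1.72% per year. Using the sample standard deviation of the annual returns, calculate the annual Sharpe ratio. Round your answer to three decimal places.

r̄ = (-8.4 + 4.4 + 14.9 + 13.7 + 19 + 10.1 + 8.5) / 7 = 8.8857%
Sample std dev = √[482.1886 / 6] = 8.9646%
Sharpe = (r̄ − rf) / σ = (8.8857 − 1.72) / 8.9646 = 7.1657 / 8.9646 = 0.7993

0.799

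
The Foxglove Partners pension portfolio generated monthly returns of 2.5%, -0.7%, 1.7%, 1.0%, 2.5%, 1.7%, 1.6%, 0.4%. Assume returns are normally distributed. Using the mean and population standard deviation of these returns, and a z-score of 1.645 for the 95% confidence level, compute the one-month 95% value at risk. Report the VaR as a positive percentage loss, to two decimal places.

Mean return μ = 10.70 / 8 = 1.3375%
Σ(r − μ)² = (2.5 − 1.3375)² + (-0.7 − 1.3375)² + … = 8.1788
σ = √[8.1788 / 8] = 1.0111%
VaR = −(μ − z·σ) = −(1.3375 − 1.645 × 1.0111) = −(-0.3258) = 0.3258%

0.33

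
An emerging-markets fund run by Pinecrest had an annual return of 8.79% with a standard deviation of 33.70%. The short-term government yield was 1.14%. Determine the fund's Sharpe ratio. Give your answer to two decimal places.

Sharpe = (Rp − Rf) / σp = (8.79% − 1.14%) / 33.70% = 7.65% / 33.70% = 0.2270

0.23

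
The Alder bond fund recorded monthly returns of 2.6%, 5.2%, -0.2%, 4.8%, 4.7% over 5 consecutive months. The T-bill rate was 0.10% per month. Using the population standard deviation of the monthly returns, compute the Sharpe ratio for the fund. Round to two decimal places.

1.64

Mean return μ = 17.10 / 5 = 3.4200%
Population std dev = √[20.4880 / 5] = 2.0243%
Sharpe = (μ − rf) / σ = (3.4200 − 0.1) / 2.0243 = 3.3200 / 2.0243 = 1.6401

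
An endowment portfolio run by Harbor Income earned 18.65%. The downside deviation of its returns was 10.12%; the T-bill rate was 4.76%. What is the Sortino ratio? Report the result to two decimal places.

1.37

Sortino = (Rp − Rf) / σd = (18.65% − 4.76%) / 10.12% = 13.89% / 10.12% = 1.3725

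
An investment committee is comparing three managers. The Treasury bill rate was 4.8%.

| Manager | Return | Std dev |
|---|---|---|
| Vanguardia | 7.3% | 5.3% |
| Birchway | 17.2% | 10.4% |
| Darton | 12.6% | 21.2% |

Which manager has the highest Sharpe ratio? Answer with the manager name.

Vanguardia: Sharpe ratio = (7.3% − 4.8%) / 5.3% = 0.472
Birchway: Sharpe ratio = (17.2% − 4.8%) / 10.4% = 1.192
Darton: Sharpe ratio = (12.6% − 4.8%) / 21.2% = 0.368
Highest: Birchway (1.192).

Birchway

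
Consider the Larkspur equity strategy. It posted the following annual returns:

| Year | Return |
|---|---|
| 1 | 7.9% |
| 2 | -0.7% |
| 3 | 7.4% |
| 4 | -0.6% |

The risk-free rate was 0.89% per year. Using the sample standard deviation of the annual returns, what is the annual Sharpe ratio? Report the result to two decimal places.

r̄ = (7.9 − 0.7 + 7.4 − 0.6) / 4 = 3.5000%
Sample σ = √[Σ(r − r̄)² / 3] = √[69.0200 / 3] = √23.0067 = 4.7965%
Sharpe = (r̄ − rf) / σ = (3.5000 − 0.89) / 4.7965 = 2.6100 / 4.7965 = 0.5441

0.54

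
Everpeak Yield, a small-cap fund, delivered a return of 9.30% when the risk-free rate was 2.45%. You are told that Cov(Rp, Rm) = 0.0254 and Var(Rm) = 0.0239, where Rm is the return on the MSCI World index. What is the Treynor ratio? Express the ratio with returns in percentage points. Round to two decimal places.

6.45

β = Cov / Var = 0.0254 / 0.0239 = 1.0628
Treynor = (Rp − Rf) / β = (9.30% − 2.45%) / 1.0628 = 6.85 / 1.0628 = 6.4452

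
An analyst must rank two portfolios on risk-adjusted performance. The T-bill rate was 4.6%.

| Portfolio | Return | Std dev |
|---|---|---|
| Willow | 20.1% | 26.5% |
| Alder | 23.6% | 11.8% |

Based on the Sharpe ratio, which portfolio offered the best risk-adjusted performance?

Alder

Willow: Sharpe ratio = (20.1% − 4.6%) / 26.5% = 0.585
Alder: Sharpe ratio = (23.6% − 4.6%) / 11.8% = 1.610
Highest: Alder (1.610).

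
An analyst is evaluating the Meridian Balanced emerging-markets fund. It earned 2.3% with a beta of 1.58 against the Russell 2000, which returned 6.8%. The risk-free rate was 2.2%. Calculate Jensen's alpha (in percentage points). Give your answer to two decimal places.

-7.17

CAPM expected return = Rf + β(Rm − Rf) = 2.2% + 1.58 × (6.8% − 2.2%) = 2.2 + 1.58 × 4.60 = 9.4680%
Jensen's α = Rp − E[R] = 2.3% − 9.4680% = -7.1680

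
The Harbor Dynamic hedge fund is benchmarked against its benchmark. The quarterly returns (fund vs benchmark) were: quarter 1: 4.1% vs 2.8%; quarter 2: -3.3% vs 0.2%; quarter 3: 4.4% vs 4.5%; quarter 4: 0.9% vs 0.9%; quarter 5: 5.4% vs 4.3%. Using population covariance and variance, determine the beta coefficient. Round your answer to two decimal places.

1.68

r̄p = 2.3000%,  r̄m = 2.5400%
Cov = Σ(rp − r̄p)(rm − r̄m) / 5 = 5.0880
Var(rm) = Σ(rm − r̄m)² / 5 = 3.0344
β = Cov / Var = 5.0880 / 3.0344 = 1.6768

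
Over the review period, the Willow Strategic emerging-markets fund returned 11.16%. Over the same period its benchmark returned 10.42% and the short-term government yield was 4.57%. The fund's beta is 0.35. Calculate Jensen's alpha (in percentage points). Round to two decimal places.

CAPM expected return = Rf + β(Rm − Rf) = 4.57% + 0.35 × (10.42% − 4.57%) = 4.57 + 0.35 × 5.85 = 6.6175%
Jensen's α = Rp − E[R] = 11.16% − 6.6175% = 4.5425

4.54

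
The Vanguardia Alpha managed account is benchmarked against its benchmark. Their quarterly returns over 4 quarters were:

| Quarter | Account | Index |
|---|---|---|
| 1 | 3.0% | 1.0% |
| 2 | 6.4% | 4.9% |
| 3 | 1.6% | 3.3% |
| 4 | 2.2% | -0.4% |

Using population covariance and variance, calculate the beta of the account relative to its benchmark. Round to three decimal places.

0.582

r̄p = 3.3000%,  r̄m = 2.2000%
Cov = Σ(rp − r̄p)(rm − r̄m) / 4 = 2.4300
Var(rm) = Σ(rm − r̄m)² / 4 = 4.1750
β = Cov / Var = 2.4300 / 4.1750 = 0.5820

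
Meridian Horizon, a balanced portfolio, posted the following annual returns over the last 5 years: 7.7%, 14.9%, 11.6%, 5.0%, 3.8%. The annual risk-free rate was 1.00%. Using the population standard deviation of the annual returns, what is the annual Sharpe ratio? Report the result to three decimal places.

1.838

r̄ = (7.7 + 14.9 + 11.6 + 5 + 3.8) / 5 = 8.6000%
Population std dev = √[85.5000 / 5] = 4.1352%
Sharpe = (r̄ − rf) / σ = (8.6000 − 1) / 4.1352 = 7.6000 / 4.1352 = 1.8379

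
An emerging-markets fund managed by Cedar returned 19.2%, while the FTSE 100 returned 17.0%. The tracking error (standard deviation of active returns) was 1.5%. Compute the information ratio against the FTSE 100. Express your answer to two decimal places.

IR = (Rp − Rb) / TE = (19.2% − 17.0%) / 1.5% = 2.20% / 1.5% = 1.4667

1.47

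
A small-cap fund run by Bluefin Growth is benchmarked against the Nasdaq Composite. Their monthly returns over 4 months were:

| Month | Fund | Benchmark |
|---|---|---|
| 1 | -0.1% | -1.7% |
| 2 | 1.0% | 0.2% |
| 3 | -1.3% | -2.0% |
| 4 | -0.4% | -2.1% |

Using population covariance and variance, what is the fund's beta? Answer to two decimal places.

r̄p = -0.2000%,  r̄m = -1.4000%
Cov = Σ(rp − r̄p)(rm − r̄m) / 4 = 0.6725
Var(rm) = Σ(rm − r̄m)² / 4 = 0.8750
β = Cov / Var = 0.6725 / 0.8750 = 0.7686

0.77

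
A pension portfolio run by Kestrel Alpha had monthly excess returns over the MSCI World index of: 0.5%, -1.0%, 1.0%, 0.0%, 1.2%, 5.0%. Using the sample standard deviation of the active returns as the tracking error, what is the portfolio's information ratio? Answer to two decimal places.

0.54

Mean return μ = 6.70 / 6 = 1.1167%
Σ(r − μ)² = 21.2083; sample σ = √(21.2083/5) = 2.0595%
IR = μ / tracking error = 1.1167 / 2.0595 = 0.5422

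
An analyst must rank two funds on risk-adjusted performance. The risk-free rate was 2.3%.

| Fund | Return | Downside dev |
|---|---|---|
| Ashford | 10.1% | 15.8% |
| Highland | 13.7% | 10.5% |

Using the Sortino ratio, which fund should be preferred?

Ashford: Sortino ratio = (10.1% − 2.3%) / 15.8% = 0.494
Highland: Sortino ratio = (13.7% − 2.3%) / 10.5% = 1.086
Highest: Highland (1.086).

Highland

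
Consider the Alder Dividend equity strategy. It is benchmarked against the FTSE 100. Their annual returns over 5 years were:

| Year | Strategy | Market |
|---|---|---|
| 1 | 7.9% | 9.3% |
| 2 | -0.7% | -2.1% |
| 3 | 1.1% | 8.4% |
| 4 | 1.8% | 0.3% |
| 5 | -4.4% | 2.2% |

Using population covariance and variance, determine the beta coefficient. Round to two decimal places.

0.54

r̄p = 1.1400%,  r̄m = 3.6200%
Cov = Σ(rp − r̄p)(rm − r̄m) / 5 = 10.8812
Var(rm) = Σ(rm − r̄m)² / 5 = 20.1736
β = Cov / Var = 10.8812 / 20.1736 = 0.5394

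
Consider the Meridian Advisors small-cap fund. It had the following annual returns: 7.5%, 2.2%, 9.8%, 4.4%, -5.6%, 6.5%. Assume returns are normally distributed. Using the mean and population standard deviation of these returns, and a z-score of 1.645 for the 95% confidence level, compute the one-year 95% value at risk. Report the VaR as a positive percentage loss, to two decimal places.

r̄ = (7.5 + 2.2 + 9.8 + 4.4 − 5.6 + 6.5) / 6 = 24.80 / 6 = 4.1333%
Population std dev = √[147.5933 / 6] = 4.9597%
VaR = −(r̄ − z·σ) = −(4.1333 − 1.645 × 4.9597) = −(-4.0254) = 4.0254%

4.03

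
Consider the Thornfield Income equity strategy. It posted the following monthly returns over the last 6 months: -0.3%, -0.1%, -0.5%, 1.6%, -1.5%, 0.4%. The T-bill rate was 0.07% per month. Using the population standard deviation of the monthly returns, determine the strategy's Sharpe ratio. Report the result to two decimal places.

Mean return r̄ = -0.40 / 6 = -0.0667%
Σ(r − r̄)² = 5.2933; population σ = √(5.2933/6) = 0.9393%
Sharpe = (r̄ − rf) / σ = (-0.0667 − 0.07) / 0.9393 = -0.1367 / 0.9393 = -0.1455

-0.15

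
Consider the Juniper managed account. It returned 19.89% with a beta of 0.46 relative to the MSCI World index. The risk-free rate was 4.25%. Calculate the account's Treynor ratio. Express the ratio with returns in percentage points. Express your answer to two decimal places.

34.00

Treynor = (Rp − Rf) / β = (19.89% − 4.25%) / 0.46 = 15.64 / 0.46 = 34.0000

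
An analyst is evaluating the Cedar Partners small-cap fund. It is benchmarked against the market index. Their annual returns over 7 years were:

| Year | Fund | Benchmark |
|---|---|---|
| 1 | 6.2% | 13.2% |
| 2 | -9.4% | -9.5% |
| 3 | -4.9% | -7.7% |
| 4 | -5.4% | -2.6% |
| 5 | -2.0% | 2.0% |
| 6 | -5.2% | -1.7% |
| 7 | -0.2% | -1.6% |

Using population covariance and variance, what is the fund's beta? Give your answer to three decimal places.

0.618

r̄p = -2.9857%,  r̄m = -1.1286%
Cov = Σ(rp − r̄p)(rm − r̄m) / 7 = 29.2118
Var(rm) = Σ(rm − r̄m)² / 7 = 47.2963
β = Cov / Var = 29.2118 / 47.2963 = 0.6176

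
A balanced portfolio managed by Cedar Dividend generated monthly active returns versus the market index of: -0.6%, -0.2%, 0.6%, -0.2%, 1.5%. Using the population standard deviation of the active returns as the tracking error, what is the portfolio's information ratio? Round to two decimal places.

0.29

r̄ = (-0.6 − 0.2 + 0.6 − 0.2 + 1.5) / 5 = 0.2200%
Σ(r − r̄)² = (-0.6 − 0.2200)² + (-0.2 − 0.2200)² + … = 2.8080
population σ = √(2.8080 / 5) = √0.5616 = 0.7494%
IR = r̄ / tracking error = 0.2200 / 0.7494 = 0.2936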